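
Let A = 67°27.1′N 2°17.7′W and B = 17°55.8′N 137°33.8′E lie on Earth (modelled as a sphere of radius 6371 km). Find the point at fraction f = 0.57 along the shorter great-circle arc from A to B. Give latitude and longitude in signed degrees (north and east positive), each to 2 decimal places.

Central angle δ = 1.5654 rad. Interpolating on the sphere with fraction f = 0.57:
P = [sin((1−f)δ)·A + sin(fδ)·B] / sin δ = 0.6234·A + 0.7785·B in Cartesian coordinates,
giving P = (-0.3078, 0.4902, 0.8154), i.e. latitude 54.63°, longitude 122.12°.

54.63°, 122.12°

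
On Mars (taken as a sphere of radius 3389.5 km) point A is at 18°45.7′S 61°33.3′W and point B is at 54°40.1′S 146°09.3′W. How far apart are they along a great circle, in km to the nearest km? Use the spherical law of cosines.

4242 km

Let φ₁ = -0.3275 rad, φ₂ = -0.9541 rad, and Δλ = -1.4765 rad.
cos c = sin φ₁ sin φ₂ + cos φ₁ cos φ₂ cos Δλ = (-0.3216)(-0.8158) + (0.9469)(0.5783)(0.0941) = 0.31393,
so c = arccos(0.31393) = 1.25147 rad.
Distance = R·c = 3389.5 × 1.2515 ≈ 4242 km.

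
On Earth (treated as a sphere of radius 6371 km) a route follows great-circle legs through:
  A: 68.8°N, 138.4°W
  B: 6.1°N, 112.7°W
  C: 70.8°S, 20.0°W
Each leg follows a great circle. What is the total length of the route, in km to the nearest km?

Leg A→B: central angle 1.1340 rad, distance 7224.4 km.
Leg B→C: central angle 1.6868 rad, distance 10746.7 km.
Total: 7224.4 + 10746.7 ≈ 17971 km.

17971 km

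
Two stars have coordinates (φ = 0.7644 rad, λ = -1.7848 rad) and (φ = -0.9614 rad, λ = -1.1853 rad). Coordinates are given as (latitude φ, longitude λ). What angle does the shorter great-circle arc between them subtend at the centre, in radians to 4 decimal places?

With latitudes φ₁ = 43.797°, φ₂ = -55.084° and longitude difference Δλ = 34.349°:
Haversine: a = sin²(Δφ/2) + cos φ₁ cos φ₂ sin²(Δλ/2) = 0.5772 + (0.7218)(0.5724)(0.0872) = 0.61321.
Central angle c = 2·arcsin(√a) = 1.79920 rad.
So the angular separation is 1.7992 rad.

1.7992 rad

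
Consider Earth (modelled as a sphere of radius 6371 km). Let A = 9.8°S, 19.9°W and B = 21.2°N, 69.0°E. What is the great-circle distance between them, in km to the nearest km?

10287 km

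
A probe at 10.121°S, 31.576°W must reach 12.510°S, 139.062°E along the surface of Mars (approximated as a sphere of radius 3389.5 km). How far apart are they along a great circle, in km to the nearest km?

9201 km

Let φ₁ = -0.1766 rad, φ₂ = -0.2183 rad, and Δλ = 2.9782 rad.
Haversine: a = sin²(Δφ/2) + cos φ₁ cos φ₂ sin²(Δλ/2) = 0.0004 + (0.9844)(0.9763)(0.9933) = 0.95510.
Central angle c = 2·arcsin(√a) = 2.71457 rad.
Distance = R·c = 3389.5 × 2.7146 ≈ 9201 km.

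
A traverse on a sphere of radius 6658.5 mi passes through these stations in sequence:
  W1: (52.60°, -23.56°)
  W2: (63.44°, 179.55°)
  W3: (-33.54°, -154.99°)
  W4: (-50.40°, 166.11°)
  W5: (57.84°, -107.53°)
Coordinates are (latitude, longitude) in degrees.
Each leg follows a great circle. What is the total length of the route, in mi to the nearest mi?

37616 mi

Leg W1→W2: central angle 1.0919 rad, distance 7270.5 mi.
Leg W2→W3: central angle 1.7292 rad, distance 11513.7 mi.
Leg W3→W4: central angle 0.5750 rad, distance 3828.6 mi.
Leg W4→W5: central angle 2.2533 rad, distance 15003.7 mi.
Total: 7270.5 + 11513.7 + 3828.6 + 15003.7 ≈ 37616 mi.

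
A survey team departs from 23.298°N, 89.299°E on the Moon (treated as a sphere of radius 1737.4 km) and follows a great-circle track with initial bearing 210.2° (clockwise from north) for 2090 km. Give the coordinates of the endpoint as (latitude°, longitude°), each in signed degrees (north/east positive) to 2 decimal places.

-36.76°, 53.43°

Angular distance δ = d/R = 2090/1737.4 = 1.20295 rad; initial bearing θ = 3.6687 rad.
sin φ₂ = sin φ₁ cos δ + cos φ₁ sin δ cos θ = (0.3955)(0.3596) + (0.9185)(0.9331)(-0.8643) = -0.5985, so φ₂ = -36.76°.
Δλ = atan2(sin θ sin δ cos φ₁, cos δ − sin φ₁ sin φ₂) = atan2(-0.4311, 0.5963) = -35.865°.
λ₂ = 89.299° − 35.865° = 53.43°.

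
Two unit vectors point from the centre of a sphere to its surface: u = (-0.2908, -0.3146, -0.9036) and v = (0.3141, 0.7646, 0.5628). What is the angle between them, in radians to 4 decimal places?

u·v = -0.8404; |u| = 1.0000, |v| = 1.0000.
cos θ = (u·v)/(|u||v|) = -0.8404, so θ = 2.5688 rad.

2.5688 rad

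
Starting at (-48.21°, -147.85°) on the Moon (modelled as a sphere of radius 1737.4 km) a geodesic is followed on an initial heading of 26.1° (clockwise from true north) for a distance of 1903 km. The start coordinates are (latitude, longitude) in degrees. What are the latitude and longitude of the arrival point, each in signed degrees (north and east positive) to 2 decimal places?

11.00°, -124.37°

Angular distance δ = d/R = 1903/1737.4 = 1.09531 rad; initial bearing θ = 0.4555 rad.
sin φ₂ = sin φ₁ cos δ + cos φ₁ sin δ cos θ = (-0.7456)(0.4578) + (0.6664)(0.8891)(0.8980) = 0.1908, so φ₂ = 11.00°.
Δλ = atan2(sin θ sin δ cos φ₁, cos δ − sin φ₁ sin φ₂) = atan2(0.2607, 0.6000) = 23.482°.
λ₂ = -147.850° + 23.482° = -124.37°.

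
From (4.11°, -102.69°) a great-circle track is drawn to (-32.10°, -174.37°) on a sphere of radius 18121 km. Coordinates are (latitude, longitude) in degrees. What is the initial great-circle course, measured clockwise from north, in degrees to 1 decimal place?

With φ₁ = 0.0717, φ₂ = -0.5603, Δλ = -1.2511 rad, the forward-azimuth formula gives
θ = atan2( sin Δλ cos φ₂ , cos φ₁ sin φ₂ − sin φ₁ cos φ₂ cos Δλ ) = atan2(-0.8042, -0.5491) = -124.33°.
Adding 360° brings this into [0°, 360°): 235.7°.

235.7°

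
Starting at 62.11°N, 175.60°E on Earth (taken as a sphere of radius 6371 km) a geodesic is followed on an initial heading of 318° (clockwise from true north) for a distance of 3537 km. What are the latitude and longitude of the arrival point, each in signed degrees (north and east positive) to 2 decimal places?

Angular distance δ = d/R = 3537/6371 = 0.55517 rad; initial bearing θ = 5.5501 rad.
sin φ₂ = sin φ₁ cos δ + cos φ₁ sin δ cos θ = (0.8838)(0.8498) + (0.4678)(0.5271)(0.7431) = 0.9343, so φ₂ = 69.12°.
Δλ = atan2(sin θ sin δ cos φ₁, cos δ − sin φ₁ sin φ₂) = atan2(-0.1650, 0.0240) = -81.722°.
λ₂ = 175.600° − 81.722° = 93.88°.

69.12°, 93.88°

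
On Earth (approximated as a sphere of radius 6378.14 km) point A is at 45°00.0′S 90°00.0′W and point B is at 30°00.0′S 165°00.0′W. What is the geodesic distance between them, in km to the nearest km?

In radians: φ₁ = -0.7854, φ₂ = -0.5236, Δλ = -75.000° = -1.3090 rad.
cos c = sin φ₁ sin φ₂ + cos φ₁ cos φ₂ cos Δλ = (-0.7071)(-0.5000) + (0.7071)(0.8660)(0.2588) = 0.51205,
so c = arccos(0.51205) = 1.03323 rad.
Distance = R·c = 6378.14 × 1.0332 ≈ 6590 km.

6590 km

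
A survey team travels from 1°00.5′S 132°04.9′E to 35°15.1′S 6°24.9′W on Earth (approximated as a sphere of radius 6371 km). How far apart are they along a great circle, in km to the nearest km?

In radians: φ₁ = -0.0176, φ₂ = -0.6153, Δλ = -138.497° = -2.4172 rad.
cos c = sin φ₁ sin φ₂ + cos φ₁ cos φ₂ cos Δλ = (-0.0176)(-0.5772) + (0.9998)(0.8166)(-0.7489) = -0.60133,
so c = arccos(-0.60133) = 2.21596 rad.
Distance = R·c = 6371 × 2.2160 ≈ 14118 km.

14118 km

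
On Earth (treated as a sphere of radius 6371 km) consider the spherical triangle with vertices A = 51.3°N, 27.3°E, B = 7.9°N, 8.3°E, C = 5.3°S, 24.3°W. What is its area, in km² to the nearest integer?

Side lengths (central angles): a = 0.6125, b = 1.2507, c = 0.8054 rad; semiperimeter s = 1.3343.
By l'Huilier's theorem, tan(E/4) = √[tan(s/2) tan((s−a)/2) tan((s−b)/2) tan((s−c)/2)], giving spherical excess E = 0.2318 rad.
Area = E·R² = 0.2318 × (6371)² ≈ 9410129 km².

9410129 km²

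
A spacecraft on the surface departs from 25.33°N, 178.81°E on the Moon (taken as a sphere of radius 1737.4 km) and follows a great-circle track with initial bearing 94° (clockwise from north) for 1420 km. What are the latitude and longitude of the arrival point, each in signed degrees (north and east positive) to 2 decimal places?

Angular distance δ = d/R = 1420/1737.4 = 0.81731 rad; initial bearing θ = 1.6406 rad.
sin φ₂ = sin φ₁ cos δ + cos φ₁ sin δ cos θ = (0.4278)(0.6842) + (0.9039)(0.7293)(-0.0698) = 0.2467, so φ₂ = 14.28°.
Δλ = atan2(sin θ sin δ cos φ₁, cos δ − sin φ₁ sin φ₂) = atan2(0.6576, 0.5786) = 48.655°.
λ₂ = 178.810° + 48.655° = 227.46° → -132.54° after wrapping to (−180°, 180°].

14.28°, -132.54°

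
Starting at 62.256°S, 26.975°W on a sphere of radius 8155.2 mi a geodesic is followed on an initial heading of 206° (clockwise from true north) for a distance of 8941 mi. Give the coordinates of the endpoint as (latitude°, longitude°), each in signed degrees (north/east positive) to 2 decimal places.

Angular distance δ = d/R = 8941/8155.2 = 1.09636 rad; initial bearing θ = 3.5954 rad.
sin φ₂ = sin φ₁ cos δ + cos φ₁ sin δ cos θ = (-0.8850)(0.4568) + (0.4655)(0.8895)(-0.8988) = -0.7765, so φ₂ = -50.94°.
Δλ = atan2(sin θ sin δ cos φ₁, cos δ − sin φ₁ sin φ₂) = atan2(-0.1815, -0.2304) = -141.766°.
λ₂ = -26.975° − 141.766° = -168.74°.

-50.94°, -168.74°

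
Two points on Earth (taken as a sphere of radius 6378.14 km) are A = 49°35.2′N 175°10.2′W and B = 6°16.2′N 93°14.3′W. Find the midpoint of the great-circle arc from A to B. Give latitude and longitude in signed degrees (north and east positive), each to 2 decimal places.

34.63°, -123.85°

Central angle δ = 1.3963 rad. Interpolating on the sphere with fraction f = 0.5:
P = [sin((1−f)δ)·A + sin(fδ)·B] / sin δ = 0.6527·A + 0.6527·B in Cartesian coordinates,
giving P = (-0.4583, -0.6834, 0.5683), i.e. latitude 34.63°, longitude -123.85°.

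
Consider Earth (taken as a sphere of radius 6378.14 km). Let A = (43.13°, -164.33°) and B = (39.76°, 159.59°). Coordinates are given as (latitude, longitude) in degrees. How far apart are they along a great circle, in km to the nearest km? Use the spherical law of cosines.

3010 km

In radians: φ₁ = 0.7528, φ₂ = 0.6939, Δλ = -36.080° = -0.6297 rad.
cos c = sin φ₁ sin φ₂ + cos φ₁ cos φ₂ cos Δλ = (0.6837)(0.6396) + (0.7298)(0.7687)(0.8082) = 0.89066,
so c = arccos(0.89066) = 0.47199 rad.
Distance = R·c = 6378.14 × 0.4720 ≈ 3010 km.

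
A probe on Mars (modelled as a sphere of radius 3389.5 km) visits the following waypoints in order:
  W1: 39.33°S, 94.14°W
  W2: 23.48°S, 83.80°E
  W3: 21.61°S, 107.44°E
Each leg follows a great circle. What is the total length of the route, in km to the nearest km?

Leg W1→W2: central angle 2.0448 rad, distance 6931.0 km.
Leg W2→W3: central angle 0.3820 rad, distance 1294.9 km.
Total: 6931.0 + 1294.9 ≈ 8226 km.

8226 km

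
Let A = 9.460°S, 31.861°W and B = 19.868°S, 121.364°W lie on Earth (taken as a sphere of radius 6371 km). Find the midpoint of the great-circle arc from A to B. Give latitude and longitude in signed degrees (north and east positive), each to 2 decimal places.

-20.22°, -75.26°

Central angle δ = 1.5068 rad. Interpolating on the sphere with fraction f = 0.5:
P = [sin((1−f)δ)·A + sin(fδ)·B] / sin δ = 0.6855·A + 0.6855·B in Cartesian coordinates,
giving P = (0.2388, -0.9075, -0.3457), i.e. latitude -20.22°, longitude -75.26°.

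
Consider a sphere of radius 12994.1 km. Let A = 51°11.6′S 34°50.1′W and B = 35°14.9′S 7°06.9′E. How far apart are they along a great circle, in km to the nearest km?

7680 km

In radians: φ₁ = -0.8935, φ₂ = -0.6152, Δλ = 41.950° = 0.7322 rad.
cos c = sin φ₁ sin φ₂ + cos φ₁ cos φ₂ cos Δλ = (-0.7793)(-0.5771) + (0.6267)(0.8167)(0.7437) = 0.83037,
so c = arccos(0.83037) = 0.59103 rad.
Distance = R·c = 12994.1 × 0.5910 ≈ 7680 km.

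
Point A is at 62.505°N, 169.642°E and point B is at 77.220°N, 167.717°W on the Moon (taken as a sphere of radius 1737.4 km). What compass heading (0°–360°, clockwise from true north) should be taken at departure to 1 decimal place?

17.6°

With φ₁ = 1.0909, φ₂ = 1.3477, Δλ = 0.3952 rad, the forward-azimuth formula gives
θ = atan2( sin Δλ cos φ₂ , cos φ₁ sin φ₂ − sin φ₁ cos φ₂ cos Δλ ) = atan2(0.0852, 0.2691) = 17.56°.
So the initial bearing is 17.6°.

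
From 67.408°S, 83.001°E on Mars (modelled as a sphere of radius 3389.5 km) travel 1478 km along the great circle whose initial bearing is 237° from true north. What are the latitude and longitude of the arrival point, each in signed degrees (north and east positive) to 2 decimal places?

-67.70°, 13.98°

Angular distance δ = d/R = 1478/3389.5 = 0.43605 rad; initial bearing θ = 4.1364 rad.
sin φ₂ = sin φ₁ cos δ + cos φ₁ sin δ cos θ = (-0.9233)(0.9064) + (0.3842)(0.4224)(-0.5446) = -0.9252, so φ₂ = -67.70°.
Δλ = atan2(sin θ sin δ cos φ₁, cos δ − sin φ₁ sin φ₂) = atan2(-0.1361, 0.0522) = -69.020°.
λ₂ = 83.001° − 69.020° = 13.98°.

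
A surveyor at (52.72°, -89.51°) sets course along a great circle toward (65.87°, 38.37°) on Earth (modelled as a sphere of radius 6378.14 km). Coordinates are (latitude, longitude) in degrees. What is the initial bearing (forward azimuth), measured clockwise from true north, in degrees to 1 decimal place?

With φ₁ = 0.9201, φ₂ = 1.1496, Δλ = 2.2319 rad, the forward-azimuth formula gives
θ = atan2( sin Δλ cos φ₂ , cos φ₁ sin φ₂ − sin φ₁ cos φ₂ cos Δλ ) = atan2(0.3227, 0.7525) = 23.21°.
So the initial bearing is 23.2°.

23.2°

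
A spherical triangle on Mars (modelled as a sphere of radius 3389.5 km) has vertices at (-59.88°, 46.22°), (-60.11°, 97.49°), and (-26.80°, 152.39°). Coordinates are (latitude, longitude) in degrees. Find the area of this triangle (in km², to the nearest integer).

Side lengths (central angles): a = 0.8676, b = 1.3023, c = 0.4362 rad; semiperimeter s = 1.3030.
By l'Huilier's theorem, tan(E/4) = √[tan(s/2) tan((s−a)/2) tan((s−b)/2) tan((s−c)/2)], giving spherical excess E = 0.0211 rad.
Area = E·R² = 0.0211 × (3389.5)² ≈ 242709 km².

242709 km²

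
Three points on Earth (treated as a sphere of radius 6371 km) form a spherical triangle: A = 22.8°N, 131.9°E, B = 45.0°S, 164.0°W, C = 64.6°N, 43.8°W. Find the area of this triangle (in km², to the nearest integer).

104829468 km²

Side lengths (central angles): a = 2.4838, b = 1.6151, c = 1.5601 rad; semiperimeter s = 2.8295.
By l'Huilier's theorem, tan(E/4) = √[tan(s/2) tan((s−a)/2) tan((s−b)/2) tan((s−c)/2)], giving spherical excess E = 2.5827 rad.
Area = E·R² = 2.5827 × (6371)² ≈ 104829468 km².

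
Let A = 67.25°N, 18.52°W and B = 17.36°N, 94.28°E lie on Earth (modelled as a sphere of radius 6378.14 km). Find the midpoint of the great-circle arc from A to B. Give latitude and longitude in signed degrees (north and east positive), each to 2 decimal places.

Central angle δ = 1.4383 rad. Interpolating on the sphere with fraction f = 0.5:
P = [sin((1−f)δ)·A + sin(fδ)·B] / sin δ = 0.6646·A + 0.6646·B in Cartesian coordinates,
giving P = (0.1963, 0.5509, 0.8112), i.e. latitude 54.21°, longitude 70.38°.

54.21°, 70.38°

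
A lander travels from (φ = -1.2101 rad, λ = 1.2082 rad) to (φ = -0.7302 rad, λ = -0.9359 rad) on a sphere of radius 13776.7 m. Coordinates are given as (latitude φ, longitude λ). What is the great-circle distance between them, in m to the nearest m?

In radians: φ₁ = -1.2101, φ₂ = -0.7302, Δλ = -122.848° = -2.1441 rad.
Haversine: a = sin²(Δφ/2) + cos φ₁ cos φ₂ sin²(Δλ/2) = 0.0565 + (0.3529)(0.7450)(0.7712) = 0.25926.
Central angle c = 2·arcsin(√a) = 1.06846 rad.
Distance = R·c = 13776.7 × 1.0685 ≈ 14720 m.

14720 m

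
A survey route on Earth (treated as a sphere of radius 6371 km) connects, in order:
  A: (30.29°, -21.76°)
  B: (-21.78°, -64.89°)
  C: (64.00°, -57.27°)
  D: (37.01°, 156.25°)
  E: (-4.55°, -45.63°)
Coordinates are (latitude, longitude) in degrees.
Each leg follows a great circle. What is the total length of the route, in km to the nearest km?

Leg A→B: central angle 1.1614 rad, distance 7399.4 km.
Leg B→C: central angle 1.5007 rad, distance 9561.3 km.
Leg C→D: central angle 1.3189 rad, distance 8403.0 km.
Leg D→E: central angle 2.4758 rad, distance 15773.3 km.
Total: 7399.4 + 9561.3 + 8403.0 + 15773.3 ≈ 41137 km.

41137 km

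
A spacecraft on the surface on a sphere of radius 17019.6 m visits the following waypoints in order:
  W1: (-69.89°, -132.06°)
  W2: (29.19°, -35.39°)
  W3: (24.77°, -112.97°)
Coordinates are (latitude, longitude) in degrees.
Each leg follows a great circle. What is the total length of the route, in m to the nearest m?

55701 m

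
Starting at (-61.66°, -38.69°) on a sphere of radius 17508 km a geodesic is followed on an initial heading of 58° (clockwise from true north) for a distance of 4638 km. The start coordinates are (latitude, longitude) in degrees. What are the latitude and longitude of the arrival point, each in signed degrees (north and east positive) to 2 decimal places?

Angular distance δ = d/R = 4638/17508 = 0.26491 rad; initial bearing θ = 1.0123 rad.
sin φ₂ = sin φ₁ cos δ + cos φ₁ sin δ cos θ = (-0.8801)(0.9651) + (0.4747)(0.2618)(0.5299) = -0.7836, so φ₂ = -51.59°.
Δλ = atan2(sin θ sin δ cos φ₁, cos δ − sin φ₁ sin φ₂) = atan2(0.1054, 0.2755) = 20.939°.
λ₂ = -38.690° + 20.939° = -17.75°.

-51.59°, -17.75°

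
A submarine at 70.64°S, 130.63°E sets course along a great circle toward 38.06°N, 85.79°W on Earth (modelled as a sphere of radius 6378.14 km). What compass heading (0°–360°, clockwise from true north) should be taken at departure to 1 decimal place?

Δλ = 143.580° = 2.5059 rad.
y = sin Δλ · cos φ₂ = (0.5937)(0.7874) = 0.4675
x = cos φ₁ sin φ₂ − sin φ₁ cos φ₂ cos Δλ = (0.3315)(0.6165) − (-0.9435)(0.7874)(-0.8047) = -0.3934
θ = atan2(y, x) = 130.08°, so the bearing is 130.1°.

130.1°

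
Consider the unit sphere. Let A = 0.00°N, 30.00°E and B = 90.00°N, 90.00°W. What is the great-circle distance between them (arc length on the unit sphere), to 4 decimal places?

1.5708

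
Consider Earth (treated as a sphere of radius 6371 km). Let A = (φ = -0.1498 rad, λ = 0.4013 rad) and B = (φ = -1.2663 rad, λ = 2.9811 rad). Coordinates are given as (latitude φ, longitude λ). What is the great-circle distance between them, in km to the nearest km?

With latitudes φ₁ = -8.583°, φ₂ = -72.554° and longitude difference Δλ = 147.812°:
cos c = sin φ₁ sin φ₂ + cos φ₁ cos φ₂ cos Δλ = (-0.1492)(-0.9540) + (0.9888)(0.2998)(-0.8463) = -0.10852,
so c = arccos(-0.10852) = 1.67953 rad.
Distance = R·c = 6371 × 1.6795 ≈ 10700 km.

10700 km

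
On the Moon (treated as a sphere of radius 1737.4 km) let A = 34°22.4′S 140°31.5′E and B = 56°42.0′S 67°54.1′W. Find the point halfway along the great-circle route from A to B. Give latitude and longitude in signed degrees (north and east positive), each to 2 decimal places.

The central angle between A and B is δ = 1.4974 rad.
With f = 0.5, the slerp weights are sin((1−f)δ)/sin δ = 0.6825 and sin(fδ)/sin δ = 0.6825.
Weighted sum of the unit vectors: (0.6825)·(-0.6371,0.5247,-0.5646) + (0.6825)·(0.2065,-0.5087,-0.8358) = (-0.2939, 0.0109, -0.9558).
Converting back: φ = atan2(z, √(x²+y²)) = -72.90°, λ = atan2(y, x) = 177.87°.

-72.90°, 177.87°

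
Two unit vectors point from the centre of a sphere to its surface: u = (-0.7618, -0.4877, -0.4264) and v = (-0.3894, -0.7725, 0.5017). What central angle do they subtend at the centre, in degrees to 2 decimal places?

u·v = 0.4595; |u| = 1.0000, |v| = 1.0000.
cos θ = (u·v)/(|u||v|) = 0.4594, so θ = 62.65°.

62.65°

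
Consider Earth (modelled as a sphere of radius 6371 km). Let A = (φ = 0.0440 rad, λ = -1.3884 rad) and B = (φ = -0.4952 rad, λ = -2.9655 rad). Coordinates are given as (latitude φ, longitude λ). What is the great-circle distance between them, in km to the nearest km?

10176 km

In radians: φ₁ = 0.0440, φ₂ = -0.4952, Δλ = -90.361° = -1.5771 rad.
cos c = sin φ₁ sin φ₂ + cos φ₁ cos φ₂ cos Δλ = (0.0440)(-0.4752) + (0.9990)(0.8799)(-0.0063) = -0.02644,
so c = arccos(-0.02644) = 1.59724 rad.
Distance = R·c = 6371 × 1.5972 ≈ 10176 km.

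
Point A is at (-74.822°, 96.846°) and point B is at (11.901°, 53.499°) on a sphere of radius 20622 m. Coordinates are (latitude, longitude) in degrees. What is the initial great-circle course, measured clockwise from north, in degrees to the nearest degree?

318°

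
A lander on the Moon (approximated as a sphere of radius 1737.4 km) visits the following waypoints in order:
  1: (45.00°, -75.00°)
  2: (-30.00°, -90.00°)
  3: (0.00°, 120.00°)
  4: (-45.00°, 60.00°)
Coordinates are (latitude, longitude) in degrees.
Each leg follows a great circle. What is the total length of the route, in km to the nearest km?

8615 km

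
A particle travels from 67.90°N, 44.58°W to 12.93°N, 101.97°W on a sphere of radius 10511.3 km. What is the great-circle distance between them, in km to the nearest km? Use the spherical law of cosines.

12129 km

With latitudes φ₁ = 67.900°, φ₂ = 12.930° and longitude difference Δλ = -57.390°:
cos c = sin φ₁ sin φ₂ + cos φ₁ cos φ₂ cos Δλ = (0.9265)(0.2238) + (0.3762)(0.9746)(0.5389) = 0.40493,
so c = arccos(0.40493) = 1.15389 rad.
Distance = R·c = 10511.3 × 1.1539 ≈ 12129 km.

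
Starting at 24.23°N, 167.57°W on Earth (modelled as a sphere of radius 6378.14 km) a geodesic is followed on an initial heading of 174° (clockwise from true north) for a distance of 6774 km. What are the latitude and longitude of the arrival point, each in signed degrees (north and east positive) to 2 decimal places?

Angular distance δ = d/R = 6774/6378.14 = 1.06207 rad; initial bearing θ = 3.0369 rad.
sin φ₂ = sin φ₁ cos δ + cos φ₁ sin δ cos θ = (0.4104)(0.4871) + (0.9119)(0.8734)(-0.9945) = -0.5922, so φ₂ = -36.31°.
Δλ = atan2(sin θ sin δ cos φ₁, cos δ − sin φ₁ sin φ₂) = atan2(0.0832, 0.7301) = 6.505°.
λ₂ = -167.570° + 6.505° = -161.06°.

-36.31°, -161.06°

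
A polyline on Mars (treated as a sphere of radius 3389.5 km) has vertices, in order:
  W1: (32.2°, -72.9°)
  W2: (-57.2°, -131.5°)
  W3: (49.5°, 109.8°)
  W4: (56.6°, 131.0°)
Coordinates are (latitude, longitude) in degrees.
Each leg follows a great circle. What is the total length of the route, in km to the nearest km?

15410 km

Leg W1→W2: central angle 1.7814 rad, distance 6038.2 km.
Leg W2→W3: central angle 2.5117 rad, distance 8513.6 km.
Leg W3→W4: central angle 0.2531 rad, distance 857.9 km.
Total: 6038.2 + 8513.6 + 857.9 ≈ 15410 km.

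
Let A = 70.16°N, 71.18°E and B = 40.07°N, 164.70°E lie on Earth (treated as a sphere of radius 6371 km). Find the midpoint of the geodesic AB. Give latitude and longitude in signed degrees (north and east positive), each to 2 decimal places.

62.70°, 140.23°

The central angle between A and B is δ = 0.9403 rad.
With f = 0.5, the slerp weights are sin((1−f)δ)/sin δ = 0.5608 and sin(fδ)/sin δ = 0.5608.
Weighted sum of the unit vectors: (0.5608)·(0.1095,0.3212,0.9406) + (0.5608)·(-0.7381,0.2019,0.6437) = (-0.3526, 0.2934, 0.8886).
Converting back: φ = atan2(z, √(x²+y²)) = 62.70°, λ = atan2(y, x) = 140.23°.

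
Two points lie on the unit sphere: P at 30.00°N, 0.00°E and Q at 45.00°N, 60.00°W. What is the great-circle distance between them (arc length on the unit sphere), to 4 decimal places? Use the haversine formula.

In radians: φ₁ = 0.5236, φ₂ = 0.7854, Δλ = -60.000° = -1.0472 rad.
Haversine: a = sin²(Δφ/2) + cos φ₁ cos φ₂ sin²(Δλ/2) = 0.0170 + (0.8660)(0.7071)(0.2500) = 0.17013.
Central angle c = 2·arcsin(√a) = 0.85032 rad.
On the unit sphere the arc length equals the central angle: 0.8503.

0.8503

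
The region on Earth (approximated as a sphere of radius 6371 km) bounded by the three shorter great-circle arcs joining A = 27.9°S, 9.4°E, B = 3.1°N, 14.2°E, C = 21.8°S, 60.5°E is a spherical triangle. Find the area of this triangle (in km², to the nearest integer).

9593268 km²

Side lengths (central angles): a = 0.9015, b = 0.8106, c = 0.5470 rad; semiperimeter s = 1.1296.
By l'Huilier's theorem, tan(E/4) = √[tan(s/2) tan((s−a)/2) tan((s−b)/2) tan((s−c)/2)], giving spherical excess E = 0.2363 rad.
Area = E·R² = 0.2363 × (6371)² ≈ 9593268 km².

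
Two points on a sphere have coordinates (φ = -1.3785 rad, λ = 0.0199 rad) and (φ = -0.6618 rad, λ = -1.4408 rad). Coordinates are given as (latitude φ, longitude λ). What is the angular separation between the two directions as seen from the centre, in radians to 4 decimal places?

0.9023 rad

In radians: φ₁ = -1.3785, φ₂ = -0.6618, Δλ = -83.692° = -1.4607 rad.
Haversine: a = sin²(Δφ/2) + cos φ₁ cos φ₂ sin²(Δλ/2) = 0.1230 + (0.1911)(0.7889)(0.4451) = 0.19011.
Central angle c = 2·arcsin(√a) = 0.90234 rad.
So the angular separation is 0.9023 rad.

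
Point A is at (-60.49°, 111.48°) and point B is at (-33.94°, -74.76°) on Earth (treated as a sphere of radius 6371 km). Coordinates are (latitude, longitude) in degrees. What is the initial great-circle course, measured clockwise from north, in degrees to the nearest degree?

175°

Δλ = 173.760° = 3.0327 rad.
y = sin Δλ · cos φ₂ = (0.1087)(0.8296) = 0.0902
x = cos φ₁ sin φ₂ − sin φ₁ cos φ₂ cos Δλ = (0.4926)(-0.5583) − (-0.8703)(0.8296)(-0.9941) = -0.9927
θ = atan2(y, x) = 174.81°, so the bearing is 175°.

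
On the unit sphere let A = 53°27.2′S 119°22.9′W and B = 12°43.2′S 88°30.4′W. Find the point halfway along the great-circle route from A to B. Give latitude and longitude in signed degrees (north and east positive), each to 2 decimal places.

-34.00°, -100.12°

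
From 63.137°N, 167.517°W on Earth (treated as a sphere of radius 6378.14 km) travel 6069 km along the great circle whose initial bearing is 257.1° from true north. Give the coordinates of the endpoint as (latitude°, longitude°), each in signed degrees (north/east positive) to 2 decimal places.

Angular distance δ = d/R = 6069/6378.14 = 0.95153 rad; initial bearing θ = 4.4872 rad.
sin φ₂ = sin φ₁ cos δ + cos φ₁ sin δ cos θ = (0.8921)(0.5804) + (0.4519)(0.8143)(-0.2233) = 0.4357, so φ₂ = 25.83°.
Δλ = atan2(sin θ sin δ cos φ₁, cos δ − sin φ₁ sin φ₂) = atan2(-0.3587, 0.1918) = -61.865°.
λ₂ = -167.517° − 61.865° = -229.38° → 130.62° after wrapping to (−180°, 180°].

25.83°, 130.62°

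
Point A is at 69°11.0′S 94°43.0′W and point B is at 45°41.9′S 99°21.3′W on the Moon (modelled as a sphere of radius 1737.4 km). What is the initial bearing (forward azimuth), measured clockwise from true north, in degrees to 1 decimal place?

With φ₁ = -1.2075, φ₂ = -0.7976, Δλ = -0.0810 rad, the forward-azimuth formula gives
θ = atan2( sin Δλ cos φ₂ , cos φ₁ sin φ₂ − sin φ₁ cos φ₂ cos Δλ ) = atan2(-0.0565, 0.3964) = -8.11°.
Adding 360° brings this into [0°, 360°): 351.9°.

351.9°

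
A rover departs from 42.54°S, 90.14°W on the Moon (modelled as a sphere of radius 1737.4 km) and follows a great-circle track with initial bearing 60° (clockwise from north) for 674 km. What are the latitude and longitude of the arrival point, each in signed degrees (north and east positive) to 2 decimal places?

-29.11°, -68.12°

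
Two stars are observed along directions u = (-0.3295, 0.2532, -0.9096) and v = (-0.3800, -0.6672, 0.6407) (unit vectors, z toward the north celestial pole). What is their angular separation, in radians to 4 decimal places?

u·v = -0.6265; |u| = 1.0000, |v| = 1.0000.
cos θ = (u·v)/(|u||v|) = -0.6265, so θ = 2.2478 rad.

2.2478 rad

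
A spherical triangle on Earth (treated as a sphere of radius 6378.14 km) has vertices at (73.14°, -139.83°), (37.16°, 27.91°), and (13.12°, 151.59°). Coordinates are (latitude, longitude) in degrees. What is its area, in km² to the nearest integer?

Side lengths (central angles): a = 1.8685, b = 1.2447, c = 1.2109 rad; semiperimeter s = 2.1620.
By l'Huilier's theorem, tan(E/4) = √[tan(s/2) tan((s−a)/2) tan((s−b)/2) tan((s−c)/2)], giving spherical excess E = 1.0382 rad.
Area = E·R² = 1.0382 × (6378.14)² ≈ 42234740 km².

42234740 km²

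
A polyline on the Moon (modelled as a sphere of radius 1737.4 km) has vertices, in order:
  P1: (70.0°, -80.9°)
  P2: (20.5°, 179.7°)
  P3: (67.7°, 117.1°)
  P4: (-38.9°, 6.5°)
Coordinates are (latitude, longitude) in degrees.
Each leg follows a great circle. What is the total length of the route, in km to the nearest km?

8126 km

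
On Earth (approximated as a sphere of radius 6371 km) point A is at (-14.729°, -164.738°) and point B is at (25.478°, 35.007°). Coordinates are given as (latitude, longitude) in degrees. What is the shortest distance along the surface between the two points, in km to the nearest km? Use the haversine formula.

17637 km

Let φ₁ = -0.2571 rad, φ₂ = 0.4447 rad, and Δλ = -2.7970 rad.
Haversine: a = sin²(Δφ/2) + cos φ₁ cos φ₂ sin²(Δλ/2) = 0.1181 + (0.9671)(0.9028)(0.9706) = 0.96556.
Central angle c = 2·arcsin(√a) = 2.76827 rad.
Distance = R·c = 6371 × 2.7683 ≈ 17637 km.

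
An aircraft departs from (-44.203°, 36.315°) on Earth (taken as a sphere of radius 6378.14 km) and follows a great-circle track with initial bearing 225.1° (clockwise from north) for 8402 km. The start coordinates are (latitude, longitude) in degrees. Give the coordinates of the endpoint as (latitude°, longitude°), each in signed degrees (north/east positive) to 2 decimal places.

Angular distance δ = d/R = 8402/6378.14 = 1.31731 rad; initial bearing θ = 3.9287 rad.
sin φ₂ = sin φ₁ cos δ + cos φ₁ sin δ cos θ = (-0.6972)(0.2508) + (0.7169)(0.9680)(-0.7059) = -0.6647, so φ₂ = -41.66°.
Δλ = atan2(sin θ sin δ cos φ₁, cos δ − sin φ₁ sin φ₂) = atan2(-0.4916, -0.2126) = -113.393°.
λ₂ = 36.315° − 113.393° = -77.08°.

-41.66°, -77.08°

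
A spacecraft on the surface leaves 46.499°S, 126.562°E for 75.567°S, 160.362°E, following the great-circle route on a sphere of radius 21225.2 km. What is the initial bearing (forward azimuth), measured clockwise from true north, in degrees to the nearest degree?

Δλ = 33.800° = 0.5899 rad.
y = sin Δλ · cos φ₂ = (0.5563)(0.2492) = 0.1387
x = cos φ₁ sin φ₂ − sin φ₁ cos φ₂ cos Δλ = (0.6884)(-0.9684) − (-0.7254)(0.2492)(0.8310) = -0.5164
θ = atan2(y, x) = 164.97°, so the bearing is 165°.

165°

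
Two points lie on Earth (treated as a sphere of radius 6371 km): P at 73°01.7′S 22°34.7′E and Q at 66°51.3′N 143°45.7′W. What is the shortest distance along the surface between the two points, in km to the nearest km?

19158 km

Let φ₁ = -1.2746 rad, φ₂ = 1.1668 rad, and Δλ = -2.9032 rad.
cos c = sin φ₁ sin φ₂ + cos φ₁ cos φ₂ cos Δλ = (-0.9564)(0.9195) + (0.2919)(0.3931)(-0.9717) = -0.99096,
so c = arccos(-0.99096) = 3.00700 rad.
Distance = R·c = 6371 × 3.0070 ≈ 19158 km.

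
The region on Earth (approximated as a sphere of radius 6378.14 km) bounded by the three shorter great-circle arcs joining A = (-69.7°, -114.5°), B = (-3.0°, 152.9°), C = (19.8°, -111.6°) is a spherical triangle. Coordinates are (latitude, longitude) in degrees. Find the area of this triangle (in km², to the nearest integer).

66418447 km²

Side lengths (central angles): a = 1.6788, b = 1.5625, c = 1.5374 rad; semiperimeter s = 2.3893.
By l'Huilier's theorem, tan(E/4) = √[tan(s/2) tan((s−a)/2) tan((s−b)/2) tan((s−c)/2)], giving spherical excess E = 1.6327 rad.
Area = E·R² = 1.6327 × (6378.14)² ≈ 66418447 km².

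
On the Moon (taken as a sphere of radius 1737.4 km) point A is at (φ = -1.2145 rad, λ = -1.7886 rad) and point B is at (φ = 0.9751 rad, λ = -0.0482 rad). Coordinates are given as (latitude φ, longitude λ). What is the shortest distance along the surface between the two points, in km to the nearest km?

4366 km

In radians: φ₁ = -1.2145, φ₂ = 0.9751, Δλ = 99.718° = 1.7404 rad.
cos c = sin φ₁ sin φ₂ + cos φ₁ cos φ₂ cos Δλ = (-0.9372)(0.8278) + (0.3488)(0.5611)(-0.1688) = -0.80880,
so c = arccos(-0.80880) = 2.51291 rad.
Distance = R·c = 1737.4 × 2.5129 ≈ 4366 km.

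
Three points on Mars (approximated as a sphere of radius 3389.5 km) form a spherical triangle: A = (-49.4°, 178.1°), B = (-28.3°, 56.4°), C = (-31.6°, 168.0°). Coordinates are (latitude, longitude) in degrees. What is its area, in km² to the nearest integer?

Side lengths (central angles): a = 1.5985, b = 0.3376, c = 1.5119 rad; semiperimeter s = 1.7240.
By l'Huilier's theorem, tan(E/4) = √[tan(s/2) tan((s−a)/2) tan((s−b)/2) tan((s−c)/2)], giving spherical excess E = 0.3213 rad.
Area = E·R² = 0.3213 × (3389.5)² ≈ 3691832 km².

3691832 km²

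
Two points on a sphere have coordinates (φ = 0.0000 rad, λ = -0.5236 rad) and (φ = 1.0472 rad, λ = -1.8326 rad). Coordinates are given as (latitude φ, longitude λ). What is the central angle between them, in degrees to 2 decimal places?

82.56°

With latitudes φ₁ = 0.000°, φ₂ = 60.000° and longitude difference Δλ = -75.000°:
cos c = sin φ₁ sin φ₂ + cos φ₁ cos φ₂ cos Δλ = (0.0000)(0.8660) + (1.0000)(0.5000)(0.2588) = 0.12941,
so c = arccos(0.12941) = 1.44102 rad.
So the angular separation is 82.56°.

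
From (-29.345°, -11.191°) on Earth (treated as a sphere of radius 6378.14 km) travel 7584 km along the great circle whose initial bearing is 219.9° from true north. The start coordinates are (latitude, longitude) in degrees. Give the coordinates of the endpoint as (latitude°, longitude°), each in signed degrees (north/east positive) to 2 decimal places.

Angular distance δ = d/R = 7584/6378.14 = 1.18906 rad; initial bearing θ = 3.8380 rad.
sin φ₂ = sin φ₁ cos δ + cos φ₁ sin δ cos θ = (-0.4901)(0.3725) + (0.8717)(0.9280)(-0.7672) = -0.8032, so φ₂ = -53.43°.
Δλ = atan2(sin θ sin δ cos φ₁, cos δ − sin φ₁ sin φ₂) = atan2(-0.5189, -0.0211) = -92.325°.
λ₂ = -11.191° − 92.325° = -103.52°.

-53.43°, -103.52°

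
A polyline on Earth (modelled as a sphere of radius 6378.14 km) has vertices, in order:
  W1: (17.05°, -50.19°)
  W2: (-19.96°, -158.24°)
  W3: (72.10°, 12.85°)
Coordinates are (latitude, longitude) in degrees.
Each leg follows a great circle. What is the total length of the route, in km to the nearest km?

Leg W1→W2: central angle 1.9590 rad, distance 12494.8 km.
Leg W2→W3: central angle 2.2272 rad, distance 14205.2 km.
Total: 12494.8 + 14205.2 ≈ 26700 km.

26700 km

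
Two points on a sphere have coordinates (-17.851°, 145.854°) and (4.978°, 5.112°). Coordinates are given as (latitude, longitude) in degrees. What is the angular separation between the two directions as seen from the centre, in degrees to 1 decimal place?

In radians: φ₁ = -0.3116, φ₂ = 0.0869, Δλ = -140.742° = -2.4564 rad.
Haversine: a = sin²(Δφ/2) + cos φ₁ cos φ₂ sin²(Δλ/2) = 0.0392 + (0.9519)(0.9962)(0.8872) = 0.88042.
Central angle c = 2·arcsin(√a) = 2.43541 rad.
So the angular separation is 139.5°.

139.5°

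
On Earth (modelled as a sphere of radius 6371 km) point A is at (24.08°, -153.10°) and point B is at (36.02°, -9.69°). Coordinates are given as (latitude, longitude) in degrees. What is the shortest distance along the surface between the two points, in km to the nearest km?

Let φ₁ = 0.4203 rad, φ₂ = 0.6287 rad, and Δλ = 2.5030 rad.
cos c = sin φ₁ sin φ₂ + cos φ₁ cos φ₂ cos Δλ = (0.4080)(0.5881) + (0.9130)(0.8088)(-0.8029) = -0.35296,
so c = arccos(-0.35296) = 1.93153 rad.
Distance = R·c = 6371 × 1.9315 ≈ 12306 km.

12306 km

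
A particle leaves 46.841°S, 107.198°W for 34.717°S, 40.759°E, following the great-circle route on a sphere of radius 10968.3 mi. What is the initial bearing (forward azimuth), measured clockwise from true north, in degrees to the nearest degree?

With φ₁ = -0.8175, φ₂ = -0.6059, Δλ = 2.5823 rad, the forward-azimuth formula gives
θ = atan2( sin Δλ cos φ₂ , cos φ₁ sin φ₂ − sin φ₁ cos φ₂ cos Δλ ) = atan2(0.4361, -0.8978) = 154.09°.
So the initial bearing is 154°.

154°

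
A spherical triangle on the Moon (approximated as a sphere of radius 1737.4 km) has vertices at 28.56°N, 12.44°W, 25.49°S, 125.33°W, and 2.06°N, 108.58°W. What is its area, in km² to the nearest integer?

Side lengths (central angles): a = 0.5580, b = 1.6476, c = 2.1108 rad; semiperimeter s = 2.1582.
By l'Huilier's theorem, tan(E/4) = √[tan(s/2) tan((s−a)/2) tan((s−b)/2) tan((s−c)/2)], giving spherical excess E = 0.4344 rad.
Area = E·R² = 0.4344 × (1737.4)² ≈ 1311407 km².

1311407 km²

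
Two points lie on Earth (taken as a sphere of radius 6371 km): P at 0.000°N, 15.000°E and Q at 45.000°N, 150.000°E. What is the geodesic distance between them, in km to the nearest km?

13343 km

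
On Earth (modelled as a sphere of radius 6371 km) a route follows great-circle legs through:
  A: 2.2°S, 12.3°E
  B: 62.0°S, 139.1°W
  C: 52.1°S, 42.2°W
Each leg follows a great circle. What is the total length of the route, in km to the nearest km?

Leg A→B: central angle 1.9584 rad, distance 12477.1 km.
Leg B→C: central angle 0.8472 rad, distance 5397.6 km.
Total: 12477.1 + 5397.6 ≈ 17875 km.

17875 km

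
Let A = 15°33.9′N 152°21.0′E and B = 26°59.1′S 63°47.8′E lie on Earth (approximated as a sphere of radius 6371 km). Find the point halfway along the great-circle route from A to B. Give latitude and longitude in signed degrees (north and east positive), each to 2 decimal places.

Central angle δ = 1.6710 rad. Interpolating on the sphere with fraction f = 0.5:
P = [sin((1−f)δ)·A + sin(fδ)·B] / sin δ = 0.7454·A + 0.7454·B in Cartesian coordinates,
giving P = (-0.3428, 0.9292, -0.1382), i.e. latitude -7.94°, longitude 110.25°.

-7.94°, 110.25°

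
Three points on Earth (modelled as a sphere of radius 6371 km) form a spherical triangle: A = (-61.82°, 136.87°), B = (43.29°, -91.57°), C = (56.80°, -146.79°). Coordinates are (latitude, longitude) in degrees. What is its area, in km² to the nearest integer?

68872755 km²

Side lengths (central angles): a = 0.6416, b = 2.3138, c = 2.5543 rad; semiperimeter s = 2.7549.
By l'Huilier's theorem, tan(E/4) = √[tan(s/2) tan((s−a)/2) tan((s−b)/2) tan((s−c)/2)], giving spherical excess E = 1.6968 rad.
Area = E·R² = 1.6968 × (6371)² ≈ 68872755 km².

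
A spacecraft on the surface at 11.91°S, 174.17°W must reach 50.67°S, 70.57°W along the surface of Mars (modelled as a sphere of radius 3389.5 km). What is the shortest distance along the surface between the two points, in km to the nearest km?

In radians: φ₁ = -0.2079, φ₂ = -0.8844, Δλ = 103.600° = 1.8082 rad.
cos c = sin φ₁ sin φ₂ + cos φ₁ cos φ₂ cos Δλ = (-0.2064)(-0.7735) + (0.9785)(0.6338)(-0.2351) = 0.01381,
so c = arccos(0.01381) = 1.55698 rad.
Distance = R·c = 3389.5 × 1.5570 ≈ 5277 km.

5277 km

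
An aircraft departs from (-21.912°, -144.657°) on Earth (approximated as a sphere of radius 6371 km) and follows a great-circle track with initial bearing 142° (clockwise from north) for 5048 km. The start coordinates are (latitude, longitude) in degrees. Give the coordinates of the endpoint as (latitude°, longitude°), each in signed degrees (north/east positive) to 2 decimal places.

-51.50°, -99.90°

Angular distance δ = d/R = 5048/6371 = 0.79234 rad; initial bearing θ = 2.4784 rad.
sin φ₂ = sin φ₁ cos δ + cos φ₁ sin δ cos θ = (-0.3732)(0.7022) + (0.9278)(0.7120)(-0.7880) = -0.7826, so φ₂ = -51.50°.
Δλ = atan2(sin θ sin δ cos φ₁, cos δ − sin φ₁ sin φ₂) = atan2(0.4067, 0.4101) = 44.758°.
λ₂ = -144.657° + 44.758° = -99.90°.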